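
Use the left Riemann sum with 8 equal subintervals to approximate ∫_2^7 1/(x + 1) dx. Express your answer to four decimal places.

Δx = (7 − 2)/8 = 0.625.
Left endpoints: 2, 2.625, 3.25, 3.875, 4.5, 5.125, 5.75, 6.375.
f(2) = 1/3, f(2.625) = 8/29, f(3.25) = 4/17, f(3.875) = 8/39, f(4.5) = 2/11, f(5.125) = 8/49, f(5.75) = 4/27, f(6.375) = 8/59.
Sum = Δx · [f(2) + f(2.625) + f(3.25) + ...].
Sum ≈ 1.0490.

1.0490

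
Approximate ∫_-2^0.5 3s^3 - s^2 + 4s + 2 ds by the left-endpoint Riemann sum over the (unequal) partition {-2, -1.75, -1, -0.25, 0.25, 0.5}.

Subinterval widths: 0.25, 0.75, 0.75, 0.5, 0.25.
Left endpoints: -2, -1.75, -1, -0.25, 0.25.
f(-2) = -34, f(-1.75) = -24.140625, f(-1) = -6, f(-0.25) = 0.890625, f(0.25) = 2.984375.
Sum = Σ Δs_i · f(s_i).
Sum = -29.9140625.

-29.9140625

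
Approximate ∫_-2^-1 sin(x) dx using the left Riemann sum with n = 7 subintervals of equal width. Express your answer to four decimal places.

Δx = (-1 − (-2))/7 = 1/7.
Left endpoints: -2, -13/7, -12/7, -11/7, -10/7, -9/7, -8/7.
f(-2) ≈ -0.9093, f(-13/7) ≈ -0.9593, f(-12/7) ≈ -0.9897, f(-11/7) ≈ -1.0000, f(-10/7) ≈ -0.9899, f(-9/7) ≈ -0.9596, f(-8/7) ≈ -0.9098.
Sum = Δx · [f(-2) + f(-13/7) + f(-12/7) + ...].
Sum ≈ -0.9597.

-0.9597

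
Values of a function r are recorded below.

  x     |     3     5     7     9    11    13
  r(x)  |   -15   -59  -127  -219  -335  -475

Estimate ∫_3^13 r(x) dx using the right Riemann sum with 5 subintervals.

-2430

Δx = 2.
Sum = 2·[(-59) + (-127) + (-219) + (-335) + (-475)] = -2430.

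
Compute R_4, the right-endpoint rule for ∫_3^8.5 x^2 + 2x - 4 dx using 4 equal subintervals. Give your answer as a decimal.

Δx = (8.5 − 3)/4 = 1.375.
Right endpoints: 4.375, 5.75, 7.125, 8.5.
f(4.375) = 23.890625, f(5.75) = 40.5625, f(7.125) = 61.015625, f(8.5) = 85.25.
Sum = Δx · [f(4.375) + f(5.75) + f(7.125) + f(8.5)].
Sum = 289.73828125.

289.73828125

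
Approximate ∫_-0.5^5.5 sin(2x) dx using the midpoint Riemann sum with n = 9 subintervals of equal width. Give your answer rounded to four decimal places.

Δx = (5.5 − (-0.5))/9 = 2/3.
Midpoints: -1/6, 0.5, 7/6, 11/6, 2.5, 19/6, 23/6, 4.5, 31/6.
f(-1/6) ≈ -0.3272, f(0.5) ≈ 0.8415, f(7/6) ≈ 0.7231, f(11/6) ≈ -0.5013, f(2.5) ≈ -0.9589, f(19/6) ≈ 0.0501, f(23/6) ≈ 0.9825, f(4.5) ≈ 0.4121, f(31/6) ≈ -0.7886.
Sum = Δx · [f(-1/6) + f(0.5) + f(7/6) + ...].
Sum ≈ 0.2889.

0.2889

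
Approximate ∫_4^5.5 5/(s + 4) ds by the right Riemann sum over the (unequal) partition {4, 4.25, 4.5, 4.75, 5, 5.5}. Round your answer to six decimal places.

0.843478

Subinterval widths: 0.25, 0.25, 0.25, 0.25, 0.5.
Right endpoints: 4.25, 4.5, 4.75, 5, 5.5.
f(4.25) = 20/33, f(4.5) = 10/17, f(4.75) = 4/7, f(5) = 5/9, f(5.5) = 10/19.
Sum = Σ Δs_i · f(s_i).
Sum ≈ 0.843478.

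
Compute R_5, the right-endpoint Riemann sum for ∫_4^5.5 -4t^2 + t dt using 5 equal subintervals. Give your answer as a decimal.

Δt = (5.5 − 4)/5 = 0.3.
Right endpoints: 4.3, 4.6, 4.9, 5.2, 5.5.
f(4.3) = -69.66, f(4.6) = -80.04, f(4.9) = -91.14, f(5.2) = -102.96, f(5.5) = -115.5.
Sum = Δt · [f(4.3) + f(4.6) + f(4.9) + f(5.2) + f(5.5)].
Sum = -137.79.

-137.79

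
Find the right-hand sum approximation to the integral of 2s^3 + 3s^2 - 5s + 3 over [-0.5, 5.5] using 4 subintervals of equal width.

Δs = (5.5 − (-0.5))/4 = 1.5.
Right endpoints: 1, 2.5, 4, 5.5.
f(1) = 3, f(2.5) = 40.5, f(4) = 159, f(5.5) = 399.
Sum = Δs · [f(1) + f(2.5) + f(4) + f(5.5)].
Sum = 902.25.

902.25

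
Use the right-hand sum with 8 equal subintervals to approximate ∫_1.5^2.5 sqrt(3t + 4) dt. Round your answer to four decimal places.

Δt = (2.5 − 1.5)/8 = 0.125.
Right endpoints: 1.625, 1.75, 1.875, 2, 2.125, 2.25, 2.375, 2.5.
f(1.625) ≈ 2.9791, f(1.75) ≈ 3.0414, f(1.875) ≈ 3.1024, f(2) ≈ 3.1623, f(2.125) ≈ 3.2210, f(2.25) ≈ 3.2787, f(2.375) ≈ 3.3354, f(2.5) ≈ 3.3912.
Sum = Δt · [f(1.625) + f(1.75) + f(1.875) + ...].
Sum ≈ 3.1889.

3.1889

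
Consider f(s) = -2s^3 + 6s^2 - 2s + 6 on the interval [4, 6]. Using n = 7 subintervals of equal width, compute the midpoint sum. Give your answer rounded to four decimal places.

-223.6735

Δs = (6 − 4)/7 = 2/7.
Midpoints: 29/7, 31/7, 33/7, 5, 37/7, 39/7, 41/7.
f(29/7) = -14240/343, f(31/7) = -20200/343, f(33/7) = -27312/343, f(5) = -104, f(37/7) = -45376/343, f(39/7) = -56520/343, f(41/7) = -69200/343.
Sum = Δs · [f(29/7) + f(31/7) + f(33/7) + ...].
Sum ≈ -223.6735.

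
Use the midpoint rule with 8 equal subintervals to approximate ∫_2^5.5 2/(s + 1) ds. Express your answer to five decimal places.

Δs = (5.5 − 2)/8 = 0.4375.
Midpoints: 2.21875, 2.65625, 3.09375, 3.53125, 3.96875, 4.40625, 4.84375, 5.28125.
f(2.21875) = 64/103, f(2.65625) = 64/117, f(3.09375) = 64/131, f(3.53125) = 64/145, f(3.96875) = 64/159, f(4.40625) = 64/173, f(4.84375) = 64/187, f(5.28125) = 64/201.
Sum = Δs · [f(2.21875) + f(2.65625) + f(3.09375) + ...].
Sum ≈ 1.54499.

1.54499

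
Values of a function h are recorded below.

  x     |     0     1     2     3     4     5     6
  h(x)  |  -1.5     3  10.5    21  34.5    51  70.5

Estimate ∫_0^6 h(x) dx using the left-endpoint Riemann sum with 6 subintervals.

118.5

Δx = 1.
Sum = 1·[(-1.5) + 3 + 10.5 + 21 + 34.5 + 51] = 118.5.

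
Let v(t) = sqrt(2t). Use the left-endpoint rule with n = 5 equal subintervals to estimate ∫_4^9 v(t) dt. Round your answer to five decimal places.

17.19646

Δt = (9 − 4)/5 = 1.
Left endpoints: 4, 5, 6, 7, 8.
v(4) ≈ 2.82843, v(5) ≈ 3.16228, v(6) ≈ 3.46410, v(7) ≈ 3.74166, v(8) ≈ 4.00000.
Sum = Δt · [v(4) + v(5) + v(6) + v(7) + v(8)].
Sum ≈ 17.19646.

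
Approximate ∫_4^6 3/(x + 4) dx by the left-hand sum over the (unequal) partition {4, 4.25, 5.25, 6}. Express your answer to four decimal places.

0.7006

Subinterval widths: 0.25, 1, 0.75.
Left endpoints: 4, 4.25, 5.25.
f(4) = 0.375, f(4.25) = 4/11, f(5.25) = 12/37.
Sum = Σ Δx_i · f(x_i).
Sum ≈ 0.7006.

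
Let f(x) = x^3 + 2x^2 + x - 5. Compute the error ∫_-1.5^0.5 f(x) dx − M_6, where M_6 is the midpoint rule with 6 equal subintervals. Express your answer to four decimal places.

0.0093

Exact integral: ∫_-1.5^0.5 f(x) dx ≈ -9.916667.
M_6 ≈ -9.925926.
Error ≈ -9.916667 − (-9.925926) ≈ 0.0093.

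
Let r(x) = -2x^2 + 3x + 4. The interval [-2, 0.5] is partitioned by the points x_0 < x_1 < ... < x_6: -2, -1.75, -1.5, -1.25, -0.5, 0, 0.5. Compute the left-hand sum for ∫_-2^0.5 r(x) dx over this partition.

-4.75

Subinterval widths: 0.25, 0.25, 0.25, 0.75, 0.5, 0.5.
Left endpoints: -2, -1.75, -1.5, -1.25, -0.5, 0.
r(-2) = -10, r(-1.75) = -7.375, r(-1.5) = -5, r(-1.25) = -2.875, r(-0.5) = 2, r(0) = 4.
Sum = Σ Δx_i · r(x_i).
Sum = -4.75.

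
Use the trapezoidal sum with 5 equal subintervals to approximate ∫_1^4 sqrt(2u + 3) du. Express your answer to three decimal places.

Δu = (4 − 1)/5 = 0.6.
f(1) ≈ 2.236, f(1.6) ≈ 2.490, f(2.2) ≈ 2.720, f(2.8) ≈ 2.933, f(3.4) ≈ 3.130, f(4) ≈ 3.317.
T_5 = (Δu/2)·[f(u_0) + 2f(u_1) + ... + 2f(u_{4}) + f(u_5)].
Sum ≈ 8.430.

8.430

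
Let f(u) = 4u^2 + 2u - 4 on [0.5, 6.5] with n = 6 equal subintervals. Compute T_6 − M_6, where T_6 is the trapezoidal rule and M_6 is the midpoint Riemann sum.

T_6 = 388.
M_6 = 382.
T_6 − M_6 = 6.

6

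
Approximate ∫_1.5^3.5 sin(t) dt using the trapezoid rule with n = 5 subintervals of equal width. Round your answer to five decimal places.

0.99373

Δt = (3.5 − 1.5)/5 = 0.4.
f(1.5) ≈ 0.99749, f(1.9) ≈ 0.94630, f(2.3) ≈ 0.74571, f(2.7) ≈ 0.42738, f(3.1) ≈ 0.04158, f(3.5) ≈ -0.35078.
T_5 = (Δt/2)·[f(t_0) + 2f(t_1) + ... + 2f(t_{4}) + f(t_5)].
Sum ≈ 0.99373.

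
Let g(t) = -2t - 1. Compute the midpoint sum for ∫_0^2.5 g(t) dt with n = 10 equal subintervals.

Δt = (2.5 − 0)/10 = 0.25.
Midpoints: 0.125, 0.375, 0.625, 0.875, 1.125, 1.375, 1.625, 1.875, 2.125, 2.375.
g(0.125) = -1.25, g(0.375) = -1.75, g(0.625) = -2.25, g(0.875) = -2.75, g(1.125) = -3.25, g(1.375) = -3.75, g(1.625) = -4.25, g(1.875) = -4.75, g(2.125) = -5.25, g(2.375) = -5.75.
Sum = Δt · [g(0.125) + g(0.375) + g(0.625) + ...].
Sum = -8.75.

-8.75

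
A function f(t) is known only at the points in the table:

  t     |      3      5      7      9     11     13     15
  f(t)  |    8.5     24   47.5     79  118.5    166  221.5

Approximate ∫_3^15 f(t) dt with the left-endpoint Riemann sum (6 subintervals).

887

Δt = 2.
Sum = 2·[8.5 + 24 + 47.5 + 79 + 118.5 + 166] = 887.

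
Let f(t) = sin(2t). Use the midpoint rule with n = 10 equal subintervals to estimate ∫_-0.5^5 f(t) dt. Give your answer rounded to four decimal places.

0.7257

Δt = (5 − (-0.5))/10 = 0.55.
Midpoints: -0.225, 0.325, 0.875, 1.425, 1.975, 2.525, 3.075, 3.625, 4.175, 4.725.
f(-0.225) ≈ -0.4350, f(0.325) ≈ 0.6052, f(0.875) ≈ 0.9840, f(1.425) ≈ 0.2875, f(1.975) ≈ -0.7232, f(2.525) ≈ -0.9435, f(3.075) ≈ -0.1328, f(3.625) ≈ 0.8231, f(4.175) ≈ 0.8795, f(4.725) ≈ -0.0252.
Sum = Δt · [f(-0.225) + f(0.325) + f(0.875) + ...].
Sum ≈ 0.7257.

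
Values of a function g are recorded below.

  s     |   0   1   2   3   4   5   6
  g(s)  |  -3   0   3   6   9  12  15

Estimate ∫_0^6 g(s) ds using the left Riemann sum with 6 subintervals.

27

Δs = 1.
Sum = 1·[(-3) + 0 + 3 + 6 + 9 + 12] = 27.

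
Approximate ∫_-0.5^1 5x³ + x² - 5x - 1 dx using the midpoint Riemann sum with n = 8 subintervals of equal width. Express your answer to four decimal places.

Δx = (1 − (-0.5))/8 = 0.1875.
Midpoints: -0.40625, -0.21875, -0.03125, 0.15625, 0.34375, 0.53125, 0.71875, 0.90625.
f(-0.40625) = 28215/32768, f(-0.21875) = 2925/32768, f(-0.03125) = -27621/32768, f(0.15625) = -56943/32768, f(0.34375) = -78561/32768, f(0.53125) = -85995/32768, f(0.71875) = -72765/32768, f(0.90625) = -32391/32768.
Sum = Δx · [f(-0.40625) + f(-0.21875) + f(-0.03125) + ...].
Sum ≈ -1.8490.

-1.8490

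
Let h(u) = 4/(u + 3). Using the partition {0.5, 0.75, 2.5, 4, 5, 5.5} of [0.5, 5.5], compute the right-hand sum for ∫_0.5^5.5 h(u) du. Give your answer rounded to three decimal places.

3.132

Subinterval widths: 0.25, 1.75, 1.5, 1, 0.5.
Right endpoints: 0.75, 2.5, 4, 5, 5.5.
h(0.75) = 16/15, h(2.5) = 8/11, h(4) = 4/7, h(5) = 0.5, h(5.5) = 8/17.
Sum = Σ Δu_i · h(u_i).
Sum ≈ 3.132.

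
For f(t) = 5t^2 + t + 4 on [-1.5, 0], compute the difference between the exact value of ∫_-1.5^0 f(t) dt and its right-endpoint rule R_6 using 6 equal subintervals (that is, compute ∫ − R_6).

Exact integral: ∫_-1.5^0 f(t) dt = 10.5.
R_6 = 9.359375.
Error = 10.5 − 9.359375 = 1.140625.

1.140625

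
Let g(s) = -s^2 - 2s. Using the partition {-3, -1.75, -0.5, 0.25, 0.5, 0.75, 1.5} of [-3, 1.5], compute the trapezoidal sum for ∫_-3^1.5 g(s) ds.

-4.171875

Subinterval widths: 1.25, 1.25, 0.75, 0.25, 0.25, 0.75.
g(-3) = -3, g(-1.75) = 0.4375, g(-0.5) = 0.75, g(0.25) = -0.5625, g(0.5) = -1.25, g(0.75) = -2.0625, g(1.5) = -5.25.
On each subinterval the trapezoid contributes (Δs_i/2)·[g(s_{i-1}) + g(s_i)].
Sum = -4.171875.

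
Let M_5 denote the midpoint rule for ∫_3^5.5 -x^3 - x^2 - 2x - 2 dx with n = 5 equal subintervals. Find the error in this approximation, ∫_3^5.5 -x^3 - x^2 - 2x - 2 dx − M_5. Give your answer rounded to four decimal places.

-0.7161

Exact integral: ∫_3^5.5 f(x) dx ≈ -281.223958.
M_5 = -280.5078125.
Error ≈ -281.223958 − (-280.5078125) ≈ -0.7161.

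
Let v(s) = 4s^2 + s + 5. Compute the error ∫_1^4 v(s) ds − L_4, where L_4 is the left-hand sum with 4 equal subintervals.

Exact integral: ∫_1^4 v(s) ds = 106.5.
L_4 = 84.
Error = 106.5 − 84 = 22.5.

22.5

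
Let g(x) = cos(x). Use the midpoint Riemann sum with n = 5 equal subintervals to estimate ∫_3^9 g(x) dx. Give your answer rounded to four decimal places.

Δx = (9 − 3)/5 = 1.2.
Midpoints: 3.6, 4.8, 6, 7.2, 8.4.
g(3.6) ≈ -0.8968, g(4.8) ≈ 0.0875, g(6) ≈ 0.9602, g(7.2) ≈ 0.6084, g(8.4) ≈ -0.5193.
Sum = Δx · [g(3.6) + g(4.8) + g(6) + g(7.2) + g(8.4)].
Sum ≈ 0.2880.

0.2880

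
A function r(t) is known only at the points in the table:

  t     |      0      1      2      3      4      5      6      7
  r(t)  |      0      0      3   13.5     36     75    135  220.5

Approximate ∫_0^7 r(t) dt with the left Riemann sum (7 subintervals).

Δt = 1.
Sum = 1·[0 + 0 + 3 + 13.5 + 36 + 75 + 135] = 262.5.

262.5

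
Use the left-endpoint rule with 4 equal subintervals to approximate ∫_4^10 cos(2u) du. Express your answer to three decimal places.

-0.419

Δu = (10 − 4)/4 = 1.5.
Left endpoints: 4, 5.5, 7, 8.5.
f(4) ≈ -0.146, f(5.5) ≈ 0.004, f(7) ≈ 0.137, f(8.5) ≈ -0.275.
Sum = Δu · [f(4) + f(5.5) + f(7) + f(8.5)].
Sum ≈ -0.419.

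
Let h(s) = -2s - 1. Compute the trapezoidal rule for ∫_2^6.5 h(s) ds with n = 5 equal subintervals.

-42.75

Δs = (6.5 − 2)/5 = 0.9.
h(2) = -5, h(2.9) = -6.8, h(3.8) = -8.6, h(4.7) = -10.4, h(5.6) = -12.2, h(6.5) = -14.
T_5 = (Δs/2)·[h(s_0) + 2h(s_1) + ... + 2h(s_{4}) + h(s_5)].
Sum = -42.75.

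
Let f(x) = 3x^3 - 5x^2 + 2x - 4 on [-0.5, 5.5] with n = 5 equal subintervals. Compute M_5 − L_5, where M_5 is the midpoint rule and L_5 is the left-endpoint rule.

179.1

M_5 = 402.15.
L_5 = 223.05.
M_5 − L_5 = 179.1.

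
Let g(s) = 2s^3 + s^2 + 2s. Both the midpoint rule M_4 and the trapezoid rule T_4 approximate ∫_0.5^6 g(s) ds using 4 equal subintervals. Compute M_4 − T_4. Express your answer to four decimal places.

M_4 ≈ 737.913086.
T_4 ≈ 791.205078.
M_4 − T_4 ≈ -53.2920.

-53.2920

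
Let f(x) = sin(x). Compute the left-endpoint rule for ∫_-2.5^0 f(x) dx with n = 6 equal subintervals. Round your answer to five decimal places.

-1.89969

Δx = (0 − (-2.5))/6 = 5/12.
Left endpoints: -2.5, -25/12, -5/3, -1.25, -5/6, -5/12.
f(-2.5) ≈ -0.59847, f(-25/12) ≈ -0.87150, f(-5/3) ≈ -0.99541, f(-1.25) ≈ -0.94898, f(-5/6) ≈ -0.74018, f(-5/12) ≈ -0.40471.
Sum = Δx · [f(-2.5) + f(-25/12) + f(-5/3) + ...].
Sum ≈ -1.89969.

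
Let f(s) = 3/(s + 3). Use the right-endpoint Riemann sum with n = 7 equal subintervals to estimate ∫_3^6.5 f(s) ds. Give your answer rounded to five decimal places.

1.33359

Δs = (6.5 − 3)/7 = 0.5.
Right endpoints: 3.5, 4, 4.5, 5, 5.5, 6, 6.5.
f(3.5) = 6/13, f(4) = 3/7, f(4.5) = 0.4, f(5) = 0.375, f(5.5) = 6/17, f(6) = 1/3, f(6.5) = 6/19.
Sum = Δs · [f(3.5) + f(4) + f(4.5) + ...].
Sum ≈ 1.33359.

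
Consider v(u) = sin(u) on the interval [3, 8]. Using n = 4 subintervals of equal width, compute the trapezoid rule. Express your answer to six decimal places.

Δu = (8 − 3)/4 = 1.25.
v(3) ≈ 0.141120, v(4.25) ≈ -0.894989, v(5.5) ≈ -0.705540, v(6.75) ≈ 0.450044, v(8) ≈ 0.989358.
T_4 = (Δu/2)·[v(u_0) + 2v(u_1) + 2v(u_2) + 2v(u_3) + v(u_4)].
Sum ≈ -0.731558.

-0.731558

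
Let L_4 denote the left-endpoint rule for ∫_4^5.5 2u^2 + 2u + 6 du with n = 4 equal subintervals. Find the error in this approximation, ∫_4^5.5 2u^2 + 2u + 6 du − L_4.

5.8359375

Exact integral: ∫_4^5.5 f(u) du = 91.5.
L_4 = 85.6640625.
Error = 91.5 − 85.6640625 = 5.8359375.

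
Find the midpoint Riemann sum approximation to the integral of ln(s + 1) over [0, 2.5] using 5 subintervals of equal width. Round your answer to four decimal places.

Δs = (2.5 − 0)/5 = 0.5.
Midpoints: 0.25, 0.75, 1.25, 1.75, 2.25.
f(0.25) ≈ 0.2231, f(0.75) ≈ 0.5596, f(1.25) ≈ 0.8109, f(1.75) ≈ 1.0116, f(2.25) ≈ 1.1787.
Sum = Δs · [f(0.25) + f(0.75) + f(1.25) + f(1.75) + f(2.25)].
Sum ≈ 1.8920.

1.8920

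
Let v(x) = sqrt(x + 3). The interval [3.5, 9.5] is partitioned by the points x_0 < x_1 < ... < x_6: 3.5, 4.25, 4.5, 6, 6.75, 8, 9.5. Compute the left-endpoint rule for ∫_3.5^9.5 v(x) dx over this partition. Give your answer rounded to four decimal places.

17.8213

Subinterval widths: 0.75, 0.25, 1.5, 0.75, 1.25, 1.5.
Left endpoints: 3.5, 4.25, 4.5, 6, 6.75, 8.
v(3.5) ≈ 2.5495, v(4.25) ≈ 2.6926, v(4.5) ≈ 2.7386, v(6) ≈ 3.0000, v(6.75) ≈ 3.1225, v(8) ≈ 3.3166.
Sum = Σ Δx_i · v(x_i).
Sum ≈ 17.8213.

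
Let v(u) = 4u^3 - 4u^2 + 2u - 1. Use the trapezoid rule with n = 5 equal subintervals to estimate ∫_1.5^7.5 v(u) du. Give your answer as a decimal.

2721

Δu = (7.5 − 1.5)/5 = 1.2.
v(1.5) = 6.5, v(2.7) = 53.972, v(3.9) = 183.236, v(5.1) = 435.764, v(6.3) = 853.028, v(7.5) = 1476.5.
T_5 = (Δu/2)·[v(u_0) + 2v(u_1) + ... + 2v(u_{4}) + v(u_5)].
Sum = 2721.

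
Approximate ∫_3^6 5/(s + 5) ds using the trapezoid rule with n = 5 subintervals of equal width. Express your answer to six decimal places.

Δs = (6 − 3)/5 = 0.6.
f(3) = 0.625, f(3.6) = 25/43, f(4.2) = 25/46, f(4.8) = 25/49, f(5.4) = 25/52, f(6) = 5/11.
T_5 = (Δs/2)·[f(s_0) + 2f(s_1) + ... + 2f(s_{4}) + f(s_5)].
Sum ≈ 1.593372.

1.593372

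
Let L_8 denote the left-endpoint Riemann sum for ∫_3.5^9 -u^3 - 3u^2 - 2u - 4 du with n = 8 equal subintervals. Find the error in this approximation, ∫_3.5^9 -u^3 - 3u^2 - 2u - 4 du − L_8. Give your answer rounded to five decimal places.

Exact integral: ∫_3.5^9 f(u) du = -2379.609375.
L_8 ≈ -2078.4978027.
Error ≈ -2379.609375 − (-2078.4978027) ≈ -301.11157.

-301.11157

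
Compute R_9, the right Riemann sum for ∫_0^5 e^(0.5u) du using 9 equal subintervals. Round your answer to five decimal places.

25.61486

Δu = (5 − 0)/9 = 5/9.
Right endpoints: 5/9, 10/9, 5/3, 20/9, 25/9, 10/3, 35/9, 40/9, 5.
f(5/9) ≈ 1.32019, f(10/9) ≈ 1.74291, f(5/3) ≈ 2.30098, f(20/9) ≈ 3.03773, f(25/9) ≈ 4.01039, f(10/3) ≈ 5.29449, f(35/9) ≈ 6.98975, f(40/9) ≈ 9.22781, f(5) ≈ 12.18249.
Sum = Δu · [f(5/9) + f(10/9) + f(5/3) + ...].
Sum ≈ 25.61486.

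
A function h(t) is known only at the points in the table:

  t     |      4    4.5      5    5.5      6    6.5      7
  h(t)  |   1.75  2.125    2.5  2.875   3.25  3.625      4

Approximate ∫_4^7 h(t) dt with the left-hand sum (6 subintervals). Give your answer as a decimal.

Δt = 0.5.
Sum = 0.5·[1.75 + 2.125 + 2.5 + 2.875 + 3.25 + 3.625] = 8.0625.

8.0625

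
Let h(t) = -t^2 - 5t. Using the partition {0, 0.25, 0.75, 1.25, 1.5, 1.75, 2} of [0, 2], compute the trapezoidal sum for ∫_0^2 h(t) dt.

Subinterval widths: 0.25, 0.5, 0.5, 0.25, 0.25, 0.25.
h(0) = 0, h(0.25) = -1.3125, h(0.75) = -4.3125, h(1.25) = -7.8125, h(1.5) = -9.75, h(1.75) = -11.8125, h(2) = -14.
On each subinterval the trapezoid contributes (Δt_i/2)·[h(t_{i-1}) + h(t_i)].
Sum = -12.71875.

-12.71875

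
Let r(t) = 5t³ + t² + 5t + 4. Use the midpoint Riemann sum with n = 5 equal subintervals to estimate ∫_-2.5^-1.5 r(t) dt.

Δt = (-1.5 − (-2.5))/5 = 0.2.
Midpoints: -2.4, -2.2, -2, -1.8, -1.6.
r(-2.4) = -71.36, r(-2.2) = -55.4, r(-2) = -42, r(-1.8) = -30.92, r(-1.6) = -21.92.
Sum = Δt · [r(-2.4) + r(-2.2) + r(-2) + r(-1.8) + r(-1.6)].
Sum = -44.32.

-44.32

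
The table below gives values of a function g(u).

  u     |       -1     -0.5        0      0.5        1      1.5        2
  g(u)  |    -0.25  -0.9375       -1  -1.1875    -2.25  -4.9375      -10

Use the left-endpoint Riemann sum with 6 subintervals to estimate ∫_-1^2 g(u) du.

Δu = 0.5.
Sum = 0.5·[(-0.25) + (-0.9375) + (-1) + (-1.1875) + (-2.25) + (-4.9375)] = -5.28125.

-5.28125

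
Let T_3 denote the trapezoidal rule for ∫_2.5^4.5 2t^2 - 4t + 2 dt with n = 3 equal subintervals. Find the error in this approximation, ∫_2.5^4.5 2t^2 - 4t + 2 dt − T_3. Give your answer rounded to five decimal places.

Exact integral: ∫_2.5^4.5 f(t) dt ≈ 26.3333333.
T_3 ≈ 26.6296296.
Error ≈ 26.3333333 − 26.6296296 ≈ -0.29630.

-0.29630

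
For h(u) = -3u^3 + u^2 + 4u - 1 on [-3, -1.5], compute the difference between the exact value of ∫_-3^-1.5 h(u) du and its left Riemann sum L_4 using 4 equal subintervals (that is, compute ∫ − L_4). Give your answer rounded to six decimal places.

-14.176758

Exact integral: ∫_-3^-1.5 h(u) du = 49.828125.
L_4 ≈ 64.00488281.
Error ≈ 49.828125 − 64.00488281 ≈ -14.176758.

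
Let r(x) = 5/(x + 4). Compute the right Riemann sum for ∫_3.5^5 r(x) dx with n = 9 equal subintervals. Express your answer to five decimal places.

0.90241

Δx = (5 − 3.5)/9 = 1/6.
Right endpoints: 11/3, 23/6, 4, 25/6, 13/3, 4.5, 14/3, 29/6, 5.
r(11/3) = 15/23, r(23/6) = 30/47, r(4) = 0.625, r(25/6) = 30/49, r(13/3) = 0.6, r(4.5) = 10/17, r(14/3) = 15/26, r(29/6) = 30/53, r(5) = 5/9.
Sum = Δx · [r(11/3) + r(23/6) + r(4) + ...].
Sum ≈ 0.90241.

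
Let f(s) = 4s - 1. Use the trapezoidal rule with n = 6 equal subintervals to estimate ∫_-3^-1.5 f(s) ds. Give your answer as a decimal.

Δs = (-1.5 − (-3))/6 = 0.25.
f(-3) = -13, f(-2.75) = -12, f(-2.5) = -11, f(-2.25) = -10, f(-2) = -9, f(-1.75) = -8, f(-1.5) = -7.
T_6 = (Δs/2)·[f(s_0) + 2f(s_1) + ... + 2f(s_{5}) + f(s_6)].
Sum = -15.

-15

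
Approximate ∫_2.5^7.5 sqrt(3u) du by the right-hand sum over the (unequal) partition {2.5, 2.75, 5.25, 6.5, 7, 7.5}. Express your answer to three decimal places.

Subinterval widths: 0.25, 2.5, 1.25, 0.5, 0.5.
Right endpoints: 2.75, 5.25, 6.5, 7, 7.5.
f(2.75) ≈ 2.872, f(5.25) ≈ 3.969, f(6.5) ≈ 4.416, f(7) ≈ 4.583, f(7.5) ≈ 4.743.
Sum = Σ Δu_i · f(u_i).
Sum ≈ 20.822.

20.822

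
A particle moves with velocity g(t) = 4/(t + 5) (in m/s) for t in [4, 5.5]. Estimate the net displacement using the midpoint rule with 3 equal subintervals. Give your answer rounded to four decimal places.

0.6165

Δt = (5.5 − 4)/3 = 0.5.
Midpoints: 4.25, 4.75, 5.25.
g(4.25) = 16/37, g(4.75) = 16/39, g(5.25) = 16/41.
Sum = Δt · [g(4.25) + g(4.75) + g(5.25)].
Sum ≈ 0.6165.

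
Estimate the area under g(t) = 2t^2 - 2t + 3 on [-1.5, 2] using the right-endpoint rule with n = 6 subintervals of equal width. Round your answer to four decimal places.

Δt = (2 − (-1.5))/6 = 7/12.
Right endpoints: -11/12, -1/3, 0.25, 5/6, 17/12, 2.
g(-11/12) = 469/72, g(-1/3) = 35/9, g(0.25) = 2.625, g(5/6) = 49/18, g(17/12) = 301/72, g(2) = 7.
Sum = Δt · [g(-11/12) + g(-1/3) + g(0.25) + ...].
Sum ≈ 15.7095.

15.7095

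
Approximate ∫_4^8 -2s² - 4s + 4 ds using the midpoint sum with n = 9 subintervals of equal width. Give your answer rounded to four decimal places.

Δs = (8 − 4)/9 = 4/9.
Midpoints: 38/9, 14/3, 46/9, 50/9, 6, 58/9, 62/9, 22/3, 70/9.
f(38/9) = -3932/81, f(14/3) = -524/9, f(46/9) = -5564/81, f(50/9) = -6476/81, f(6) = -92, f(58/9) = -8492/81, f(62/9) = -9596/81, f(22/3) = -1196/9, f(70/9) = -11996/81.
Sum = Δs · [f(38/9) + f(14/3) + f(46/9) + ...].
Sum ≈ -378.5350.

-378.5350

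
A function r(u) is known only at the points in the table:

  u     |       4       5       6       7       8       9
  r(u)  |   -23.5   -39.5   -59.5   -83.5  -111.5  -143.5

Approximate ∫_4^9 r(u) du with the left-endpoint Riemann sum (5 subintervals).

-317.5

Δu = 1.
Sum = 1·[(-23.5) + (-39.5) + (-59.5) + (-83.5) + (-111.5)] = -317.5.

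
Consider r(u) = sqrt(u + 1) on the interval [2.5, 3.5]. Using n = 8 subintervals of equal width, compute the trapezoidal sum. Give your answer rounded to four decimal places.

1.9987

Δu = (3.5 − 2.5)/8 = 0.125.
r(2.5) ≈ 1.8708, r(2.625) ≈ 1.9039, r(2.75) ≈ 1.9365, r(2.875) ≈ 1.9685, r(3) ≈ 2.0000, r(3.125) ≈ 2.0310, r(3.25) ≈ 2.0616, r(3.375) ≈ 2.0917, r(3.5) ≈ 2.1213.
T_8 = (Δu/2)·[r(u_0) + 2r(u_1) + ... + 2r(u_{7}) + r(u_8)].
Sum ≈ 1.9987.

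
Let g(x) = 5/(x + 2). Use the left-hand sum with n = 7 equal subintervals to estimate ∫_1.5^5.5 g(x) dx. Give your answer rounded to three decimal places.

Δx = (5.5 − 1.5)/7 = 4/7.
Left endpoints: 1.5, 29/14, 37/14, 45/14, 53/14, 61/14, 69/14.
g(1.5) = 10/7, g(29/14) = 70/57, g(37/14) = 14/13, g(45/14) = 70/73, g(53/14) = 70/81, g(61/14) = 70/89, g(69/14) = 70/97.
Sum = Δx · [g(1.5) + g(29/14) + g(37/14) + ...].
Sum ≈ 4.037.

4.037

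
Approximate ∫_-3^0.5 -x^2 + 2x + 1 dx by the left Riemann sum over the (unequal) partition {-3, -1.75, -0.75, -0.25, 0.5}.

Subinterval widths: 1.25, 1, 0.5, 0.75.
Left endpoints: -3, -1.75, -0.75, -0.25.
f(-3) = -14, f(-1.75) = -5.5625, f(-0.75) = -1.0625, f(-0.25) = 0.4375.
Sum = Σ Δx_i · f(x_i).
Sum = -23.265625.

-23.265625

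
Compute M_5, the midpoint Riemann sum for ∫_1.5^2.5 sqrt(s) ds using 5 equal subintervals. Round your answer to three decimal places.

Δs = (2.5 − 1.5)/5 = 0.2.
Midpoints: 1.6, 1.8, 2, 2.2, 2.4.
f(1.6) ≈ 1.265, f(1.8) ≈ 1.342, f(2) ≈ 1.414, f(2.2) ≈ 1.483, f(2.4) ≈ 1.549.
Sum = Δs · [f(1.6) + f(1.8) + f(2) + f(2.2) + f(2.4)].
Sum ≈ 1.411.

1.411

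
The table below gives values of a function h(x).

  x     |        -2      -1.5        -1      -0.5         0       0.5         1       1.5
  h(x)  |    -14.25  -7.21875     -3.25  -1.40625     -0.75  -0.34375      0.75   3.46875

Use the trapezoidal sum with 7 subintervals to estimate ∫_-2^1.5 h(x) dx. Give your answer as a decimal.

-8.8046875

Δx = 0.5.
T_7 = (0.5/2)·[(-14.25) + 2·(-7.21875) + 2·(-3.25) + 2·(-1.40625) + 2·(-0.75) + 2·(-0.34375) + 2·0.75 + 3.46875] = -8.8046875.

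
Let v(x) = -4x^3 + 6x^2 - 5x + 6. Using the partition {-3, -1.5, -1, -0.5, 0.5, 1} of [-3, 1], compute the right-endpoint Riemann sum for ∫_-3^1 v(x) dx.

Subinterval widths: 1.5, 0.5, 0.5, 1, 0.5.
Right endpoints: -1.5, -1, -0.5, 0.5, 1.
v(-1.5) = 40.5, v(-1) = 21, v(-0.5) = 10.5, v(0.5) = 4.5, v(1) = 3.
Sum = Σ Δx_i · v(x_i).
Sum = 82.5.

82.5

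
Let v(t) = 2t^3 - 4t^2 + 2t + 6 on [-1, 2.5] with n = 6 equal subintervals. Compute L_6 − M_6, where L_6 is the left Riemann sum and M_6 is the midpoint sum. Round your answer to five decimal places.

-5.46571

L_6 ≈ 17.5992477.
M_6 ≈ 23.0649595.
L_6 − M_6 ≈ -5.46571.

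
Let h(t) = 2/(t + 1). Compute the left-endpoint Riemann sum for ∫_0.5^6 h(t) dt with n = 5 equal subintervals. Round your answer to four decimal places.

Δt = (6 − 0.5)/5 = 1.1.
Left endpoints: 0.5, 1.6, 2.7, 3.8, 4.9.
h(0.5) = 4/3, h(1.6) = 10/13, h(2.7) = 20/37, h(3.8) = 5/12, h(4.9) = 20/59.
Sum = Δt · [h(0.5) + h(1.6) + h(2.7) + h(3.8) + h(4.9)].
Sum ≈ 3.7386.

3.7386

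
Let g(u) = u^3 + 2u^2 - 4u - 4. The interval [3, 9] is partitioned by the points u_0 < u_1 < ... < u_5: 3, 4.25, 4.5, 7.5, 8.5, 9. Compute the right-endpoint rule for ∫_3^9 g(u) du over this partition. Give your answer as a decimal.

2789.51953125

Subinterval widths: 1.25, 0.25, 3, 1, 0.5.
Right endpoints: 4.25, 4.5, 7.5, 8.5, 9.
g(4.25) = 91.890625, g(4.5) = 109.625, g(7.5) = 500.375, g(8.5) = 720.625, g(9) = 851.
Sum = Σ Δu_i · g(u_i).
Sum = 2789.51953125.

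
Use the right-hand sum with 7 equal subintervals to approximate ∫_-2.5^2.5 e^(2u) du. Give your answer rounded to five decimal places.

139.41570

Δu = (2.5 − (-2.5))/7 = 5/7.
Right endpoints: -25/14, -15/14, -5/14, 5/14, 15/14, 25/14, 2.5.
f(-25/14) ≈ 0.02812, f(-15/14) ≈ 0.11732, f(-5/14) ≈ 0.48954, f(5/14) ≈ 2.04273, f(15/14) ≈ 8.52376, f(25/14) ≈ 35.56737, f(2.5) ≈ 148.41316.
Sum = Δu · [f(-25/14) + f(-15/14) + f(-5/14) + ...].
Sum ≈ 139.41570.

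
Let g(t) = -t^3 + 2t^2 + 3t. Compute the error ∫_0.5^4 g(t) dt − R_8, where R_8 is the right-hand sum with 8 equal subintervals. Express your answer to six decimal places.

5.315511

Exact integral: ∫_0.5^4 g(t) dt ≈ 2.22395833.
R_8 ≈ -3.09155273.
Error ≈ 2.22395833 − (-3.09155273) ≈ 5.315511.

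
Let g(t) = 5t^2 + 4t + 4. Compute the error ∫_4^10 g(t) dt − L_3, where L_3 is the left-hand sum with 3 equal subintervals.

424

Exact integral: ∫_4^10 g(t) dt = 1752.
L_3 = 1328.
Error = 1752 − 1328 = 424.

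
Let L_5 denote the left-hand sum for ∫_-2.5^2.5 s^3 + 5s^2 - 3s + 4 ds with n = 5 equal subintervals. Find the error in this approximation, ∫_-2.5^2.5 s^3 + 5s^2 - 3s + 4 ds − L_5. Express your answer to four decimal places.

3.9583

Exact integral: ∫_-2.5^2.5 f(s) ds ≈ 72.083333.
L_5 = 68.125.
Error ≈ 72.083333 − 68.125 ≈ 3.9583.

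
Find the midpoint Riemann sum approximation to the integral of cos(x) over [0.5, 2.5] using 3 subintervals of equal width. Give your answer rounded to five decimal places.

Δx = (2.5 − 0.5)/3 = 2/3.
Midpoints: 5/6, 1.5, 13/6.
f(5/6) ≈ 0.67241, f(1.5) ≈ 0.07074, f(13/6) ≈ -0.56123.
Sum = Δx · [f(5/6) + f(1.5) + f(13/6)].
Sum ≈ 0.12128.

0.12128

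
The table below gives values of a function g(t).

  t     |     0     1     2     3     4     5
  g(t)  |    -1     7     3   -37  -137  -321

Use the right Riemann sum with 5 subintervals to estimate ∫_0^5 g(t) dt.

-485

Δt = 1.
Sum = 1·[7 + 3 + (-37) + (-137) + (-321)] = -485.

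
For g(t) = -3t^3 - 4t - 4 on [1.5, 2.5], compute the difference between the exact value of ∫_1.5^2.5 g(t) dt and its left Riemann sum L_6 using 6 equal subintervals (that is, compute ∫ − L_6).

Exact integral: ∫_1.5^2.5 g(t) dt = -37.5.
L_6 = -34.1875.
Error = -37.5 − (-34.1875) = -3.3125.

-3.3125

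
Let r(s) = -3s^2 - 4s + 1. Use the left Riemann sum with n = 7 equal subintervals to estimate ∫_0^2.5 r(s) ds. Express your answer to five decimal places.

-20.65051

Δs = (2.5 − 0)/7 = 5/14.
Left endpoints: 0, 5/14, 5/7, 15/14, 10/7, 25/14, 15/7.
r(0) = 1, r(5/14) = -159/196, r(5/7) = -166/49, r(15/14) = -1319/196, r(10/7) = -531/49, r(25/14) = -3079/196, r(15/7) = -1046/49.
Sum = Δs · [r(0) + r(5/14) + r(5/7) + ...].
Sum ≈ -20.65051.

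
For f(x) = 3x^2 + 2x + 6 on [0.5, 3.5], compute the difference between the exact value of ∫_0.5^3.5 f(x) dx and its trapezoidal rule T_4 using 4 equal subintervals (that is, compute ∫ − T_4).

-0.84375

Exact integral: ∫_0.5^3.5 f(x) dx = 72.75.
T_4 = 73.59375.
Error = 72.75 − 73.59375 = -0.84375.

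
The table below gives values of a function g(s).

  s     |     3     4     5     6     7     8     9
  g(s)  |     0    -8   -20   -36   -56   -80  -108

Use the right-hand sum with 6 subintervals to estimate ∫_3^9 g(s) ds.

-308

Δs = 1.
Sum = 1·[(-8) + (-20) + (-36) + (-56) + (-80) + (-108)] = -308.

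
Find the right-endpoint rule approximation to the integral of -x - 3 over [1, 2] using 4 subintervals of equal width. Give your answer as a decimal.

-4.625

Δx = (2 − 1)/4 = 0.25.
Right endpoints: 1.25, 1.5, 1.75, 2.
f(1.25) = -4.25, f(1.5) = -4.5, f(1.75) = -4.75, f(2) = -5.
Sum = Δx · [f(1.25) + f(1.5) + f(1.75) + f(2)].
Sum = -4.625.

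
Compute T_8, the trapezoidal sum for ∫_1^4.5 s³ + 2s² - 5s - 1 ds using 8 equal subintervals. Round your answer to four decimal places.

Δs = (4.5 − 1)/8 = 0.4375.
f(1) = -3, f(1.4375) = -4441/4096, f(1.875) = 1663/512, f(2.3125) = 43005/4096, f(2.75) = 21.171875, f(3.1875) = 146507/4096, f(3.625) = 28053/512, f(4.0625) = 322529/4096, f(4.5) = 108.125.
T_8 = (Δs/2)·[f(s_0) + 2f(s_1) + ... + 2f(s_{7}) + f(s_8)].
Sum ≈ 111.8684.

111.8684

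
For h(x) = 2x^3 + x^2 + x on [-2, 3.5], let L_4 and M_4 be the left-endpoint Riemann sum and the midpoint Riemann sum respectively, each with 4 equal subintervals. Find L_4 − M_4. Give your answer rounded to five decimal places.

-65.10840

L_4 ≈ 18.2402344.
M_4 ≈ 83.3486328.
L_4 − M_4 ≈ -65.10840.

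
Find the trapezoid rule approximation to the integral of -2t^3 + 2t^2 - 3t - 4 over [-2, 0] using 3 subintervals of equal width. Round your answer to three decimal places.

12.519

Δt = (0 − (-2))/3 = 2/3.
f(-2) = 26, f(-4/3) = 224/27, f(-2/3) = -14/27, f(0) = -4.
T_3 = (Δt/2)·[f(t_0) + 2f(t_1) + 2f(t_2) + f(t_3)].
Sum ≈ 12.519.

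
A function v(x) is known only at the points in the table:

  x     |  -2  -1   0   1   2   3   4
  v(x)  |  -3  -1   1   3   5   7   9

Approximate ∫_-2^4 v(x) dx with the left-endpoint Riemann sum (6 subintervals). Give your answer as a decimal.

Δx = 1.
Sum = 1·[(-3) + (-1) + 1 + 3 + 5 + 7] = 12.

12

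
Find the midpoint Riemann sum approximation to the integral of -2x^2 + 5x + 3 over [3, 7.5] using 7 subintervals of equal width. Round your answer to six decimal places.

-131.315051

Δx = (7.5 − 3)/7 = 9/14.
Midpoints: 93/28, 111/28, 129/28, 5.25, 165/28, 183/28, 201/28.
f(93/28) = -963/392, f(111/28) = -3375/392, f(129/28) = -6435/392, f(5.25) = -25.875, f(165/28) = -14499/392, f(183/28) = -19503/392, f(201/28) = -25155/392.
Sum = Δx · [f(93/28) + f(111/28) + f(129/28) + ...].
Sum ≈ -131.315051.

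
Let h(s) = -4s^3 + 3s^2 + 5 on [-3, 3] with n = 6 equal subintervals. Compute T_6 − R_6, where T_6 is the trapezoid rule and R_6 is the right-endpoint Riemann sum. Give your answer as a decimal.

T_6 = 87.
R_6 = -21.
T_6 − R_6 = 108.

108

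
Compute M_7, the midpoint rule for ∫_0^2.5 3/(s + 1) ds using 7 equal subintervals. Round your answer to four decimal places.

3.7440

Δs = (2.5 − 0)/7 = 5/14.
Midpoints: 5/28, 15/28, 25/28, 1.25, 45/28, 55/28, 65/28.
f(5/28) = 28/11, f(15/28) = 84/43, f(25/28) = 84/53, f(1.25) = 4/3, f(45/28) = 84/73, f(55/28) = 84/83, f(65/28) = 28/31.
Sum = Δs · [f(5/28) + f(15/28) + f(25/28) + ...].
Sum ≈ 3.7440.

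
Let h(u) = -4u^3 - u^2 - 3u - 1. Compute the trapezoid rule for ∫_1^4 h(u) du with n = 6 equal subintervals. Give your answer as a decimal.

Δu = (4 − 1)/6 = 0.5.
h(1) = -9, h(1.5) = -21.25, h(2) = -43, h(2.5) = -77.25, h(3) = -127, h(3.5) = -195.25, h(4) = -285.
T_6 = (Δu/2)·[h(u_0) + 2h(u_1) + ... + 2h(u_{5}) + h(u_6)].
Sum = -305.375.

-305.375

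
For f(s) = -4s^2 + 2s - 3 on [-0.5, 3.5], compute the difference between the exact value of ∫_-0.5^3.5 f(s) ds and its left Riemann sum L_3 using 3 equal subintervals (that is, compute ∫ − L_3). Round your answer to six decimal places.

-21.925926

Exact integral: ∫_-0.5^3.5 f(s) ds ≈ -57.33333333.
L_3 ≈ -35.40740741.
Error ≈ -57.33333333 − (-35.40740741) ≈ -21.925926.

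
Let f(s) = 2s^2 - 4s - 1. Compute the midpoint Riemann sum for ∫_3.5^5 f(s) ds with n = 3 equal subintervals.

Δs = (5 − 3.5)/3 = 0.5.
Midpoints: 3.75, 4.25, 4.75.
f(3.75) = 12.125, f(4.25) = 18.125, f(4.75) = 25.125.
Sum = Δs · [f(3.75) + f(4.25) + f(4.75)].
Sum = 27.6875.

27.6875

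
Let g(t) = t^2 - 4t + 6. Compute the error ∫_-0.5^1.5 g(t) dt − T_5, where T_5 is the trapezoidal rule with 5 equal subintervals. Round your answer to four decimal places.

-0.0533

Exact integral: ∫_-0.5^1.5 g(t) dt ≈ 9.166667.
T_5 = 9.22.
Error ≈ 9.166667 − 9.22 ≈ -0.0533.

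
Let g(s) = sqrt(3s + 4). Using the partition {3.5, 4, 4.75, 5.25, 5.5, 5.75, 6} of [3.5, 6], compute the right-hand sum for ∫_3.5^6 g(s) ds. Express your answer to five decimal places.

10.88302

Subinterval widths: 0.5, 0.75, 0.5, 0.25, 0.25, 0.25.
Right endpoints: 4, 4.75, 5.25, 5.5, 5.75, 6.
g(4) ≈ 4.00000, g(4.75) ≈ 4.27200, g(5.25) ≈ 4.44410, g(5.5) ≈ 4.52769, g(5.75) ≈ 4.60977, g(6) ≈ 4.69042.
Sum = Σ Δs_i · g(s_i).
Sum ≈ 10.88302.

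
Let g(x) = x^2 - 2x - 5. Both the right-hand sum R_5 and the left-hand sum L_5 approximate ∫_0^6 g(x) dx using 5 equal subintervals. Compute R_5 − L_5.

28.8

R_5 = 21.84.
L_5 = -6.96.
R_5 − L_5 = 28.8.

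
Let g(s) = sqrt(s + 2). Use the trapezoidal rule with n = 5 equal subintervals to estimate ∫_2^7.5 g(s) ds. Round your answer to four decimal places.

14.1785

Δs = (7.5 − 2)/5 = 1.1.
g(2) ≈ 2.0000, g(3.1) ≈ 2.2583, g(4.2) ≈ 2.4900, g(5.3) ≈ 2.7019, g(6.4) ≈ 2.8983, g(7.5) ≈ 3.0822.
T_5 = (Δs/2)·[g(s_0) + 2g(s_1) + ... + 2g(s_{4}) + g(s_5)].
Sum ≈ 14.1785.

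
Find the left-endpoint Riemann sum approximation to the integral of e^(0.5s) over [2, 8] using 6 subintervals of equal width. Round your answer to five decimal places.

79.97251

Δs = (8 − 2)/6 = 1.
Left endpoints: 2, 3, 4, 5, 6, 7.
f(2) ≈ 2.71828, f(3) ≈ 4.48169, f(4) ≈ 7.38906, f(5) ≈ 12.18249, f(6) ≈ 20.08554, f(7) ≈ 33.11545.
Sum = Δs · [f(2) + f(3) + f(4) + ...].
Sum ≈ 79.97251.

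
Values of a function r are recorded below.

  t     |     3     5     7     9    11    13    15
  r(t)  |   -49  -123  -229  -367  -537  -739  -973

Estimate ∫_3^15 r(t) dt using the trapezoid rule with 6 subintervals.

-5012

Δt = 2.
T_6 = (2/2)·[(-49) + 2·(-123) + 2·(-229) + 2·(-367) + 2·(-537) + 2·(-739) + (-973)] = -5012.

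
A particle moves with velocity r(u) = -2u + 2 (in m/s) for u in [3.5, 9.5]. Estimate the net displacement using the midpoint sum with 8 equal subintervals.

Δu = (9.5 − 3.5)/8 = 0.75.
Midpoints: 3.875, 4.625, 5.375, 6.125, 6.875, 7.625, 8.375, 9.125.
r(3.875) = -5.75, r(4.625) = -7.25, r(5.375) = -8.75, r(6.125) = -10.25, r(6.875) = -11.75, r(7.625) = -13.25, r(8.375) = -14.75, r(9.125) = -16.25.
Sum = Δu · [r(3.875) + r(4.625) + r(5.375) + ...].
Sum = -66.

-66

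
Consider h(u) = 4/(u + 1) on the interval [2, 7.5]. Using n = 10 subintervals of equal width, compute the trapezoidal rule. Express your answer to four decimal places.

4.1756

Δu = (7.5 − 2)/10 = 0.55.
h(2) = 4/3, h(2.55) = 80/71, h(3.1) = 40/41, h(3.65) = 80/93, h(4.2) = 10/13, h(4.75) = 16/23, h(5.3) = 40/63, h(5.85) = 80/137, h(6.4) = 20/37, h(6.95) = 80/159, h(7.5) = 8/17.
T_10 = (Δu/2)·[h(u_0) + 2h(u_1) + ... + 2h(u_{9}) + h(u_10)].
Sum ≈ 4.1756.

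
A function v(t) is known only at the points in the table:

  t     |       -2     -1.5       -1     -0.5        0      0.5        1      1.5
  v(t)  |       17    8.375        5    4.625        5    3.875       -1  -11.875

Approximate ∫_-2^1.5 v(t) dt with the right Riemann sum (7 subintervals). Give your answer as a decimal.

7

Δt = 0.5.
Sum = 0.5·[8.375 + 5 + 4.625 + 5 + 3.875 + (-1) + (-11.875)] = 7.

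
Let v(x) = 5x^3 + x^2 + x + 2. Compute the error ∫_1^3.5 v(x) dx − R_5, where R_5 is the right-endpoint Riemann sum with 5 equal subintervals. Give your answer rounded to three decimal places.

-59.401

Exact integral: ∫_1^3.5 v(x) dx ≈ 210.91146.
R_5 = 270.3125.
Error ≈ 210.91146 − 270.3125 ≈ -59.401.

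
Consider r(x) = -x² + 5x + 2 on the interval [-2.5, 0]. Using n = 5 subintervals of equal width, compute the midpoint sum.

-15.78125

Δx = (0 − (-2.5))/5 = 0.5.
Midpoints: -2.25, -1.75, -1.25, -0.75, -0.25.
r(-2.25) = -14.3125, r(-1.75) = -9.8125, r(-1.25) = -5.8125, r(-0.75) = -2.3125, r(-0.25) = 0.6875.
Sum = Δx · [r(-2.25) + r(-1.75) + r(-1.25) + r(-0.75) + r(-0.25)].
Sum = -15.78125.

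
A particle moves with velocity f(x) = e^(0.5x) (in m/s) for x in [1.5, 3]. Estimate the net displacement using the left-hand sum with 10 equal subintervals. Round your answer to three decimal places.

4.554

Δx = (3 − 1.5)/10 = 0.15.
Left endpoints: 1.5, 1.65, 1.8, 1.95, 2.1, 2.25, 2.4, 2.55, 2.7, 2.85.
f(1.5) ≈ 2.117, f(1.65) ≈ 2.282, f(1.8) ≈ 2.460, f(1.95) ≈ 2.651, f(2.1) ≈ 2.858, f(2.25) ≈ 3.080, f(2.4) ≈ 3.320, f(2.55) ≈ 3.579, f(2.7) ≈ 3.857, f(2.85) ≈ 4.158.
Sum = Δx · [f(1.5) + f(1.65) + f(1.8) + ...].
Sum ≈ 4.554.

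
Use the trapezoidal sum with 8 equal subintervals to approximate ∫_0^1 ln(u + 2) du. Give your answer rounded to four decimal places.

Δu = (1 − 0)/8 = 0.125.
f(0) ≈ 0.6931, f(0.125) ≈ 0.7538, f(0.25) ≈ 0.8109, f(0.375) ≈ 0.8650, f(0.5) ≈ 0.9163, f(0.625) ≈ 0.9651, f(0.75) ≈ 1.0116, f(0.875) ≈ 1.0561, f(1) ≈ 1.0986.
T_8 = (Δu/2)·[f(u_0) + 2f(u_1) + ... + 2f(u_{7}) + f(u_8)].
Sum ≈ 0.9093.

0.9093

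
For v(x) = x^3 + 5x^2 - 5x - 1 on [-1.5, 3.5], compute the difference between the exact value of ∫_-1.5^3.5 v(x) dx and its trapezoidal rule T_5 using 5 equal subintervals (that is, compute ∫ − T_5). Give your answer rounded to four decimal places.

-6.6667

Exact integral: ∫_-1.5^3.5 v(x) dx ≈ 83.333333.
T_5 = 90.
Error ≈ 83.333333 − 90 ≈ -6.6667.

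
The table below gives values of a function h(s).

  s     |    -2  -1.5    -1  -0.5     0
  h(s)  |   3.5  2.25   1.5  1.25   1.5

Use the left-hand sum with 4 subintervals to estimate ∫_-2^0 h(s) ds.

4.25

Δs = 0.5.
Sum = 0.5·[3.5 + 2.25 + 1.5 + 1.25] = 4.25.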